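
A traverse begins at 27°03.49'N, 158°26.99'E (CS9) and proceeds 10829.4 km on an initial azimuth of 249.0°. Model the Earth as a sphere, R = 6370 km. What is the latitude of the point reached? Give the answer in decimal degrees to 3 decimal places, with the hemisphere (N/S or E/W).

CS9: φ = +27.05817°, λ = +158.44983°
δ = d/R = 10829.4/6370 = 1.700063 rad
φ₂ = arcsin(sin φ₁ cos δ + cos φ₁ sin δ cos θ)
   = arcsin(0.45489·-0.12891 + 0.89055·0.99166·-0.35837) = -22.03168°
λ₂ = λ₁ + atan2(sin θ sin δ cos φ₁, cos δ − sin φ₁ sin φ₂) = 71.34760°

22.032°S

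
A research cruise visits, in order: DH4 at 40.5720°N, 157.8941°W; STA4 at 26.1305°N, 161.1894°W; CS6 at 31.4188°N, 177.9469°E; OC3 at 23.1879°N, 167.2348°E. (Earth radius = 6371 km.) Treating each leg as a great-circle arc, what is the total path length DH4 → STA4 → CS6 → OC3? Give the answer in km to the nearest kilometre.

DH4→STA4: c = 0.256534 rad, d = 1634.38 km
STA4→CS6: c = 0.331649 rad, d = 2112.94 km
CS6→OC3: c = 0.219396 rad, d = 1397.77 km
Total = 1634.38 + 2112.94 + 1397.77 = 5145.08 km

5145 km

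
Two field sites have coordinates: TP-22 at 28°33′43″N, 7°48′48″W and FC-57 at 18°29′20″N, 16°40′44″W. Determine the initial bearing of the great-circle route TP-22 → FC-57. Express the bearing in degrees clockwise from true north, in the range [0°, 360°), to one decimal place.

220.8°

TP-22: φ = +28.56194°, λ = -7.81333°
FC-57: φ = +18.48889°, λ = -16.67889°
Δλ = -8.8656°
y = sin Δλ · cos φ₂ = -0.146162
x = cos φ₁ sin φ₂ − sin φ₁ cos φ₂ cos Δλ = -0.169486
θ = atan2(y, x) = -139.2262° → 220.7738° (mod 360°)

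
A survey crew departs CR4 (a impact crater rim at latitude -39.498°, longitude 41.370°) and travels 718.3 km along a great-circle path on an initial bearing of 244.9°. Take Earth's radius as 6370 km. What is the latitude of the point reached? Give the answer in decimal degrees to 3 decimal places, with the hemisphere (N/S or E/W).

41.978°S

δ = d/R = 718.3/6370 = 0.112763 rad
φ₂ = arcsin(sin φ₁ cos δ + cos φ₁ sin δ cos θ)
   = arcsin(-0.63605·0.99365 + 0.77165·0.11252·-0.42420) = -41.97794°
λ₂ = λ₁ + atan2(sin θ sin δ cos φ₁, cos δ − sin φ₁ sin φ₂) = 33.49165°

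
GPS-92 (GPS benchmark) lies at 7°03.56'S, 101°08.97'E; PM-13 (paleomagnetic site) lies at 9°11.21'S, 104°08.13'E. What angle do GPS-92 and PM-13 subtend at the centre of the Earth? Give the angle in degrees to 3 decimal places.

3.642°

GPS-92: φ = -7.05933°, λ = +101.14950°
PM-13: φ = -9.18683°, λ = +104.13550°
Δφ = -2.1275°,  Δλ = 2.9860°
a = sin²(Δφ/2) + cos φ₁ cos φ₂ sin²(Δλ/2) = 0.001010
c = 2·arcsin(√a) = 0.063563 rad = 3.6419°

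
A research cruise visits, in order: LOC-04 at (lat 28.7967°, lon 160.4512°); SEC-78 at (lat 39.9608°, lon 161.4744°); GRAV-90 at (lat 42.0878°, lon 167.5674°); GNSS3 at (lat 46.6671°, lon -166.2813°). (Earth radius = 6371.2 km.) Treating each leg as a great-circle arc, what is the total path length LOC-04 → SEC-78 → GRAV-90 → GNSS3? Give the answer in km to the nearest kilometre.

3937 km

LOC-04→SEC-78: c = 0.195403 rad, d = 1244.95 km
SEC-78→GRAV-90: c = 0.088372 rad, d = 563.04 km
GRAV-90→GNSS3: c = 0.334192 rad, d = 2129.20 km
Total = 1244.95 + 563.04 + 2129.20 = 3937.19 km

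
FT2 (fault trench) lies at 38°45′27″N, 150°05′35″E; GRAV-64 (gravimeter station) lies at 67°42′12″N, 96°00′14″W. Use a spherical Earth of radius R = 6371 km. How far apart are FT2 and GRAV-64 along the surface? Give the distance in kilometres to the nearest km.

6967 km

FT2: φ = +38.75750°, λ = +150.09306°
GRAV-64: φ = +67.70333°, λ = -96.00389°
Δφ = 28.9458°,  Δλ = 113.9031°
a = sin²(Δφ/2) + cos φ₁ cos φ₂ sin²(Δλ/2) = 0.270330
c = 2·arcsin(√a) = 1.093545 rad = 62.6555°
d = R·c = 6371 × 1.093545 = 6967.0 km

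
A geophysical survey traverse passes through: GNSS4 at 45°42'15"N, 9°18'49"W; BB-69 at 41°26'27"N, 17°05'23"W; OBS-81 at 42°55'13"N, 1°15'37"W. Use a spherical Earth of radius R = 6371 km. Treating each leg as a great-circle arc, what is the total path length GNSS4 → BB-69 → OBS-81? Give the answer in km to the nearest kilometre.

GNSS4: φ = +45.70417°, λ = -9.31361°
BB-69: φ = +41.44083°, λ = -17.08972°
OBS-81: φ = +42.92028°, λ = -1.26028°
GNSS4→BB-69: c = 0.123214 rad, d = 784.99 km
BB-69→OBS-81: c = 0.206039 rad, d = 1312.68 km
Total = 784.99 + 1312.68 = 2097.67 km

2098 km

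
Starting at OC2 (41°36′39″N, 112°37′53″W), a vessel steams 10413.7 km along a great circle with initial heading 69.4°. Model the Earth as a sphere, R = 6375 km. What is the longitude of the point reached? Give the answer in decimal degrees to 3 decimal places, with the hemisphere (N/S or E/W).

5.944°W

OC2: φ = +41.61083°, λ = -112.63139°
δ = d/R = 10413.7/6375 = 1.633522 rad
φ₂ = arcsin(sin φ₁ cos δ + cos φ₁ sin δ cos θ)
   = arcsin(0.66407·-0.06268 + 0.74767·0.99803·0.35184) = 12.76299°
λ₂ = λ₁ + atan2(sin θ sin δ cos φ₁, cos δ − sin φ₁ sin φ₂) = -5.94403°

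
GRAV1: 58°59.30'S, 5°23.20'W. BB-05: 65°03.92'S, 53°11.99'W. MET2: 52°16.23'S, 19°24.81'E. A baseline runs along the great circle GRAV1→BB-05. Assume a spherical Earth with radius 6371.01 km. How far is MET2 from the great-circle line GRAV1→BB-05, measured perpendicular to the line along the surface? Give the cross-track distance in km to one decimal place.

600.4 km

GRAV1: φ = -58.98833°, λ = -5.38667°
BB-05: φ = -65.06533°, λ = -53.19983°
MET2: φ = -52.27050°, λ = +19.41350°
δ₁₃ = central angle GRAV1→MET2 = 0.268920 rad  (haversine)
θ₁₃ = bearing GRAV1→MET2 = 75.034°,  θ₁₂ = bearing GRAV1→BB-05 = 234.291°
dₓₜ = R·arcsin(sin δ₁₃ · sin(θ₁₃ − θ₁₂)) = 6371.01·arcsin(0.26569·sin(-159.256°)) = -600.427 km
|dₓₜ| = 600.427 km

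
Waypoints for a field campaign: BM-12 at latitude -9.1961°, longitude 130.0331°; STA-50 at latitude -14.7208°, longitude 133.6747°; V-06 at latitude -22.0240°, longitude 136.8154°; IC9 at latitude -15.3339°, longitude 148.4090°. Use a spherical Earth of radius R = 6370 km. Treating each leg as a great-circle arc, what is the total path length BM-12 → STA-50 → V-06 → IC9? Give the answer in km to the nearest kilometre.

BM-12→STA-50: c = 0.114719 rad, d = 730.76 km
STA-50→V-06: c = 0.137654 rad, d = 876.86 km
V-06→IC9: c = 0.224297 rad, d = 1428.77 km
Total = 730.76 + 876.86 + 1428.77 = 3036.39 km

3036 km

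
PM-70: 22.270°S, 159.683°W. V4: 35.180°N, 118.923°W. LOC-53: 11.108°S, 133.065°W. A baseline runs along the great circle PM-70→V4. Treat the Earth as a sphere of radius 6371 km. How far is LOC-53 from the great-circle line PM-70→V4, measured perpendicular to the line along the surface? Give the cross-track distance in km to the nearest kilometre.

δ₁₃ = central angle PM-70→LOC-53 = 0.484645 rad  (haversine)
θ₁₃ = bearing PM-70→LOC-53 = 70.676°,  θ₁₂ = bearing PM-70→V4 = 34.800°
dₓₜ = R·arcsin(sin δ₁₃ · sin(θ₁₃ − θ₁₂)) = 6371·arcsin(0.46589·sin(35.875°)) = 1761.812 km
|dₓₜ| = 1761.812 km

1762 km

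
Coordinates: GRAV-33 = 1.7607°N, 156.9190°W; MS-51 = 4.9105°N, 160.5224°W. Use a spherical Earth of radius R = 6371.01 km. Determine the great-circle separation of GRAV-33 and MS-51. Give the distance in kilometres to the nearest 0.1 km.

531.6 km

Δφ = 3.1498°,  Δλ = -3.6034°
a = sin²(Δφ/2) + cos φ₁ cos φ₂ sin²(Δλ/2) = 0.001740
c = 2·arcsin(√a) = 0.083445 rad = 4.7811°
d = R·c = 6371.01 × 0.083445 = 531.6 km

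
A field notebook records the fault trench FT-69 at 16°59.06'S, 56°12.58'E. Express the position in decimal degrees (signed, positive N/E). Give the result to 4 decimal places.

lat: 16.9843° S → -16.9843°
lon: 56.2097° E → +56.2097°

-16.9843°, +56.2097°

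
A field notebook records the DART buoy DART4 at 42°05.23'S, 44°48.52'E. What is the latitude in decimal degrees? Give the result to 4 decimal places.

42.0872°S

42° + 5.23′/60 = 42 + 0.08717 = 42.0872°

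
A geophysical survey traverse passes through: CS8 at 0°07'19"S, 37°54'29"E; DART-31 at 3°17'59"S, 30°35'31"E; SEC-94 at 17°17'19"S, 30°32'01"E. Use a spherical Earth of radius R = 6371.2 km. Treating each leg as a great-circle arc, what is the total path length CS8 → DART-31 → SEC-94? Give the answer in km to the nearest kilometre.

2442 km

CS8: φ = -0.12194°, λ = +37.90806°
DART-31: φ = -3.29972°, λ = +30.59194°
SEC-94: φ = -17.28861°, λ = +30.53361°
CS8→DART-31: c = 0.139148 rad, d = 886.54 km
DART-31→SEC-94: c = 0.244154 rad, d = 1555.56 km
Total = 886.54 + 1555.56 = 2442.09 km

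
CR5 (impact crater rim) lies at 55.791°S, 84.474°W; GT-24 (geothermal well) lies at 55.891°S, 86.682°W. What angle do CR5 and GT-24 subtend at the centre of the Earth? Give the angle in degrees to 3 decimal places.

Δφ = -0.1000°,  Δλ = -2.2080°
a = sin²(Δφ/2) + cos φ₁ cos φ₂ sin²(Δλ/2) = 0.000118
c = 2·arcsin(√a) = 0.021707 rad = 1.2437°

1.244°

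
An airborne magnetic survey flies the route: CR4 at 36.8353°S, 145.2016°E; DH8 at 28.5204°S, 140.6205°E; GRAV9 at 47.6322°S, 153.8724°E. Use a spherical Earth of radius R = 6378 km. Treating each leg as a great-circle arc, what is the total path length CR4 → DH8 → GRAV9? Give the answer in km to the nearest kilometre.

CR4→DH8: c = 0.159910 rad, d = 1019.91 km
DH8→GRAV9: c = 0.378785 rad, d = 2415.89 km
Total = 1019.91 + 2415.89 = 3435.80 km

3436 km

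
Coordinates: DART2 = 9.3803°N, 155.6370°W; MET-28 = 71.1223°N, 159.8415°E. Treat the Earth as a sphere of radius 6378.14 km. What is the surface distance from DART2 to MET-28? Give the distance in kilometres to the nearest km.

7520 km

Δφ = 61.7420°,  Δλ = -44.5215°
a = sin²(Δφ/2) + cos φ₁ cos φ₂ sin²(Δλ/2) = 0.309089
c = 2·arcsin(√a) = 1.179030 rad = 67.5534°
d = R·c = 6378.14 × 1.179030 = 7520.0 km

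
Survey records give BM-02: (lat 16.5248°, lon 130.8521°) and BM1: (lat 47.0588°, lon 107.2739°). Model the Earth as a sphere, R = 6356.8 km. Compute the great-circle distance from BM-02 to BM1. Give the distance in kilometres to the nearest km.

4018 km

Δφ = 30.5340°,  Δλ = -23.5782°
a = sin²(Δφ/2) + cos φ₁ cos φ₂ sin²(Δλ/2) = 0.096599
c = 2·arcsin(√a) = 0.632076 rad = 36.2153°
d = R·c = 6356.8 × 0.632076 = 4018.0 km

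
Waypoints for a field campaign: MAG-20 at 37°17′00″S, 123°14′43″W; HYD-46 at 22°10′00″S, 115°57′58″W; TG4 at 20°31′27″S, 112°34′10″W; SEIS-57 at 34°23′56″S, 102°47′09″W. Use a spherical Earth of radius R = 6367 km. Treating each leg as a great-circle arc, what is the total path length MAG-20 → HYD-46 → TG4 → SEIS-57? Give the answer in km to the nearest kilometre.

MAG-20: φ = -37.28333°, λ = -123.24528°
HYD-46: φ = -22.16667°, λ = -115.96611°
TG4: φ = -20.52417°, λ = -112.56944°
SEIS-57: φ = -34.39889°, λ = -102.78583°
MAG-20→HYD-46: c = 0.285722 rad, d = 1819.19 km
HYD-46→TG4: c = 0.062211 rad, d = 396.10 km
TG4→SEIS-57: c = 0.285276 rad, d = 1816.35 km
Total = 1819.19 + 396.10 + 1816.35 = 4031.65 km

4032 km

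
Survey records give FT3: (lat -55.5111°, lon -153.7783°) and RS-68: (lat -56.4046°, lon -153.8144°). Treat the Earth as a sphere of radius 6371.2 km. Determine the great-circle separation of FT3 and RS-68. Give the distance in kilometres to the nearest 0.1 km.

Δφ = -0.8935°,  Δλ = -0.0361°
a = sin²(Δφ/2) + cos φ₁ cos φ₂ sin²(Δλ/2) = 0.000061
c = 2·arcsin(√a) = 0.015599 rad = 0.8937°
d = R·c = 6371.2 × 0.015599 = 99.4 km

99.4 km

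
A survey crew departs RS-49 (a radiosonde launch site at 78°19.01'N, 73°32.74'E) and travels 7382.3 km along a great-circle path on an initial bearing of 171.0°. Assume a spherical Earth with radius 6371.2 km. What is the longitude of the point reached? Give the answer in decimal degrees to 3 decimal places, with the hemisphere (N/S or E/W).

81.974°E

RS-49: φ = +78.31683°, λ = +73.54567°
δ = d/R = 7382.3/6371.2 = 1.158699 rad
φ₂ = arcsin(sin φ₁ cos δ + cos φ₁ sin δ cos θ)
   = arcsin(0.97928·0.40053 + 0.20250·0.91628·-0.98769) = 12.06211°
λ₂ = λ₁ + atan2(sin θ sin δ cos φ₁, cos δ − sin φ₁ sin φ₂) = 81.97412°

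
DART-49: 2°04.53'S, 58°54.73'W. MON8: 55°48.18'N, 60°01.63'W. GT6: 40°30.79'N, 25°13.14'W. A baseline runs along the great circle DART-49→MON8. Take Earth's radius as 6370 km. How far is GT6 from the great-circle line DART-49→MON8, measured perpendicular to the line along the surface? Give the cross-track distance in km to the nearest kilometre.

DART-49: φ = -2.07550°, λ = -58.91217°
MON8: φ = +55.80300°, λ = -60.02717°
GT6: φ = +40.51317°, λ = -25.21900°
δ₁₃ = central angle DART-49→GT6 = 0.916492 rad  (haversine)
θ₁₃ = bearing DART-49→GT6 = 32.108°,  θ₁₂ = bearing DART-49→MON8 = 359.260°
dₓₜ = R·arcsin(sin δ₁₃ · sin(θ₁₃ − θ₁₂)) = 6370·arcsin(0.79347·sin(-327.152°)) = 2834.187 km
|dₓₜ| = 2834.187 km

2834 km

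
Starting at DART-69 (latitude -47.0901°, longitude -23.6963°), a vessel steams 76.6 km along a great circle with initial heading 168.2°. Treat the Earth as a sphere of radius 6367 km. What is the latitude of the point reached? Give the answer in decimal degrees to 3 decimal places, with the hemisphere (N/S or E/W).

47.765°S

δ = d/R = 76.6/6367 = 0.012031 rad
φ₂ = arcsin(sin φ₁ cos δ + cos φ₁ sin δ cos θ)
   = arcsin(-0.73243·0.99993 + 0.68085·0.01203·-0.97887) = -47.76466°
λ₂ = λ₁ + atan2(sin θ sin δ cos φ₁, cos δ − sin φ₁ sin φ₂) = -23.48660°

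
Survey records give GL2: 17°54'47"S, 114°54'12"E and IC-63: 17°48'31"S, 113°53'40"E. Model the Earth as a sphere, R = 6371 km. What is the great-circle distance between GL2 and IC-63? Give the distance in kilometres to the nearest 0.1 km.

107.4 km

GL2: φ = -17.91306°, λ = +114.90333°
IC-63: φ = -17.80861°, λ = +113.89444°
Δφ = 0.1044°,  Δλ = -1.0089°
a = sin²(Δφ/2) + cos φ₁ cos φ₂ sin²(Δλ/2) = 0.000071
c = 2·arcsin(√a) = 0.016859 rad = 0.9659°
d = R·c = 6371 × 0.016859 = 107.4 km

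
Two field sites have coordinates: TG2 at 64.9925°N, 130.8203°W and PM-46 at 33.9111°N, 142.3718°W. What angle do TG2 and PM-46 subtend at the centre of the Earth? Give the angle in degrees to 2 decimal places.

Δφ = -31.0814°,  Δλ = -11.5515°
a = sin²(Δφ/2) + cos φ₁ cos φ₂ sin²(Δλ/2) = 0.075336
c = 2·arcsin(√a) = 0.556084 rad = 31.8613°

31.86°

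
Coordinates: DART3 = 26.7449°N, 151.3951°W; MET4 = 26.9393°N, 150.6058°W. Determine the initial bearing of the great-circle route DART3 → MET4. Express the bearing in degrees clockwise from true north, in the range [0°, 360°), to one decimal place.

74.4°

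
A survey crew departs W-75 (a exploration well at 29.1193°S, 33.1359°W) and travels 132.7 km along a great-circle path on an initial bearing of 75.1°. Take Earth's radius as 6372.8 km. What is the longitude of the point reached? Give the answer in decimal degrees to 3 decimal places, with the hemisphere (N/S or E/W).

δ = d/R = 132.7/6372.8 = 0.020823 rad
φ₂ = arcsin(sin φ₁ cos δ + cos φ₁ sin δ cos θ)
   = arcsin(-0.48663·0.99978 + 0.87361·0.02082·0.25713) = -28.80610°
λ₂ = λ₁ + atan2(sin θ sin δ cos φ₁, cos δ − sin φ₁ sin φ₂) = -31.82011°

31.820°W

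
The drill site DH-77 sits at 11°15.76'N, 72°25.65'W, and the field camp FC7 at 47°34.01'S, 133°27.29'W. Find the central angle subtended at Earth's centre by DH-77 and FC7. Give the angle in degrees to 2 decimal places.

79.84°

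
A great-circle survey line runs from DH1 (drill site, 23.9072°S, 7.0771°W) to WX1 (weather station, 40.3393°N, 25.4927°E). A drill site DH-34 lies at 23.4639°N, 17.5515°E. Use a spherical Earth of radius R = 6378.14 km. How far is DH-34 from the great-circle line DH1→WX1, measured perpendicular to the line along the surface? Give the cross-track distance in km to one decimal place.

254.4 km

δ₁₃ = central angle DH1→DH-34 = 0.926098 rad  (haversine)
θ₁₃ = bearing DH1→DH-34 = 28.573°,  θ₁₂ = bearing DH1→WX1 = 25.713°
dₓₜ = R·arcsin(sin δ₁₃ · sin(θ₁₃ − θ₁₂)) = 6378.14·arcsin(0.79928·sin(2.860°)) = 254.395 km
|dₓₜ| = 254.395 km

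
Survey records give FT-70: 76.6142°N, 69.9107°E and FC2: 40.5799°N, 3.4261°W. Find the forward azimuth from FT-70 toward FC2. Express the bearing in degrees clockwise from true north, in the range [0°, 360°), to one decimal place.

265.2°

Δλ = -73.3368°
y = sin Δλ · cos φ₂ = -0.727606
x = cos φ₁ sin φ₂ − sin φ₁ cos φ₂ cos Δλ = -0.061269
θ = atan2(y, x) = -94.8133° → 265.1867° (mod 360°)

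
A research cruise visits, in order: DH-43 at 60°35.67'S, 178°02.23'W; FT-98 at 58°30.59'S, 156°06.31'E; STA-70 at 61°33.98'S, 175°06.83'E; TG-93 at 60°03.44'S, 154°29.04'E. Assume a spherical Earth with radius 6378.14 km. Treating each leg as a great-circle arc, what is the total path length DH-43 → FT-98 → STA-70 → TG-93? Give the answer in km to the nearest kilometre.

3700 km

DH-43: φ = -60.59450°, λ = -178.03717°
FT-98: φ = -58.50983°, λ = +156.10517°
STA-70: φ = -61.56633°, λ = +175.11383°
TG-93: φ = -60.05733°, λ = +154.48400°
DH-43→FT-98: c = 0.230025 rad, d = 1467.13 km
FT-98→STA-70: c = 0.173336 rad, d = 1105.56 km
STA-70→TG-93: c = 0.176788 rad, d = 1127.58 km
Total = 1467.13 + 1105.56 + 1127.58 = 3700.27 km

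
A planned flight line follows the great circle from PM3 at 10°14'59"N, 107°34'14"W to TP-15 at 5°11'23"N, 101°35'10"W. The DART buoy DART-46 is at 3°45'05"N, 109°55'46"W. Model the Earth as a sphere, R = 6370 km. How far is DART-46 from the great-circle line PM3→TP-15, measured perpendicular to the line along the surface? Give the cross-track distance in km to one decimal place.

721.1 km

PM3: φ = +10.24972°, λ = -107.57056°
TP-15: φ = +5.18972°, λ = -101.58611°
DART-46: φ = +3.75139°, λ = -109.92944°
δ₁₃ = central angle PM3→DART-46 = 0.120546 rad  (haversine)
θ₁₃ = bearing PM3→DART-46 = 199.970°,  θ₁₂ = bearing PM3→TP-15 = 130.035°
dₓₜ = R·arcsin(sin δ₁₃ · sin(θ₁₃ − θ₁₂)) = 6370·arcsin(0.12025·sin(69.935°)) = 721.066 km
|dₓₜ| = 721.066 km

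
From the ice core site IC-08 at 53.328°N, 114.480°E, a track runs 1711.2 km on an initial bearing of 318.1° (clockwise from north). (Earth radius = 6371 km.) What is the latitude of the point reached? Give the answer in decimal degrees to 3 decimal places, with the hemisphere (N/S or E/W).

δ = d/R = 1711.2/6371 = 0.268592 rad
φ₂ = arcsin(sin φ₁ cos δ + cos φ₁ sin δ cos θ)
   = arcsin(0.80207·0.96415 + 0.59723·0.26537·0.74431) = 63.03403°
λ₂ = λ₁ + atan2(sin θ sin δ cos φ₁, cos δ − sin φ₁ sin φ₂) = 91.47394°

63.034°N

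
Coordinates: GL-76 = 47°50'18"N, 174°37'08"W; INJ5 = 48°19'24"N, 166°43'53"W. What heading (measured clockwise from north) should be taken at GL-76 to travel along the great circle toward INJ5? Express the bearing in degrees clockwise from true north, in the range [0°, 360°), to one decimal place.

GL-76: φ = +47.83833°, λ = -174.61889°
INJ5: φ = +48.32333°, λ = -166.73139°
Δλ = 7.8875°
y = sin Δλ · cos φ₂ = 0.091247
x = cos φ₁ sin φ₂ − sin φ₁ cos φ₂ cos Δλ = 0.013128
θ = atan2(y, x) = 81.8130° → 81.8130° (mod 360°)

81.8°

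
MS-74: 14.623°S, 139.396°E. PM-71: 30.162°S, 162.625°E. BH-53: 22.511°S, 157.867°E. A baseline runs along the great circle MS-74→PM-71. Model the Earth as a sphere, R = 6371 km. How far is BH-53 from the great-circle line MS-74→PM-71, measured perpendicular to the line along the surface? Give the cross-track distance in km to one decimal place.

δ₁₃ = central angle MS-74→BH-53 = 0.334760 rad  (haversine)
θ₁₃ = bearing MS-74→BH-53 = 117.019°,  θ₁₂ = bearing MS-74→PM-71 = 129.946°
dₓₜ = R·arcsin(sin δ₁₃ · sin(θ₁₃ − θ₁₂)) = 6371·arcsin(0.32854·sin(-12.927°)) = -468.671 km
|dₓₜ| = 468.671 km

468.7 km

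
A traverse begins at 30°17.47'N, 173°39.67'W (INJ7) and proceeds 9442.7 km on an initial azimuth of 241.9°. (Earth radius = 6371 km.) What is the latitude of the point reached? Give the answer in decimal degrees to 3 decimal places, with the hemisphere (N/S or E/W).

21.128°S

INJ7: φ = +30.29117°, λ = -173.66117°
δ = d/R = 9442.7/6371 = 1.482138 rad
φ₂ = arcsin(sin φ₁ cos δ + cos φ₁ sin δ cos θ)
   = arcsin(0.50439·0.08854 + 0.86347·0.99607·-0.47101) = -21.12774°
λ₂ = λ₁ + atan2(sin θ sin δ cos φ₁, cos δ − sin φ₁ sin φ₂) = 115.95152°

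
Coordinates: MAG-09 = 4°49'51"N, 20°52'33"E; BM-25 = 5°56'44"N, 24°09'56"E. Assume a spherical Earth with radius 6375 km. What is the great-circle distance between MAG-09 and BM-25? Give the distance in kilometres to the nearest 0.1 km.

MAG-09: φ = +4.83083°, λ = +20.87583°
BM-25: φ = +5.94556°, λ = +24.16556°
Δφ = 1.1147°,  Δλ = 3.2897°
a = sin²(Δφ/2) + cos φ₁ cos φ₂ sin²(Δλ/2) = 0.000911
c = 2·arcsin(√a) = 0.060382 rad = 3.4596°
d = R·c = 6375 × 0.060382 = 384.9 km

384.9 km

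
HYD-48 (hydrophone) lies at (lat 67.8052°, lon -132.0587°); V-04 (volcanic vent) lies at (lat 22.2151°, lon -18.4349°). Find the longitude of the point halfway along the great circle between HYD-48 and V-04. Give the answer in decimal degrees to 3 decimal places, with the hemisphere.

Bx = cos φ₂ cos Δλ = -0.370984,  By = cos φ₂ sin Δλ = 0.848188
φₘ = atan2(sin φ₁ + sin φ₂, √((cos φ₁ + Bx)² + By²)) = 56.95693°
λₘ = λ₁ + atan2(By, cos φ₁ + Bx) = -42.51620°

42.516°W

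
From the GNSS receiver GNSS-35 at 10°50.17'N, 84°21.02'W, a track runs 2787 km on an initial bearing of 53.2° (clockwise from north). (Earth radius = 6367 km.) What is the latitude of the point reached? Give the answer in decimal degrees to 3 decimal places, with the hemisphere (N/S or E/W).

GNSS-35: φ = +10.83617°, λ = -84.35033°
δ = d/R = 2787/6367 = 0.437726 rad
φ₂ = arcsin(sin φ₁ cos δ + cos φ₁ sin δ cos θ)
   = arcsin(0.18800·0.90572 + 0.98217·0.42388·0.59902) = 24.81332°
λ₂ = λ₁ + atan2(sin θ sin δ cos φ₁, cos δ − sin φ₁ sin φ₂) = -62.39174°

24.813°N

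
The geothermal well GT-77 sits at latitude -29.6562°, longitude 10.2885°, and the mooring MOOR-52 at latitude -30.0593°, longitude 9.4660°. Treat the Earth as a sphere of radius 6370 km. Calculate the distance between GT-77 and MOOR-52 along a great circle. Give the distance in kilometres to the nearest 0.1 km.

Δφ = -0.4031°,  Δλ = -0.8225°
a = sin²(Δφ/2) + cos φ₁ cos φ₂ sin²(Δλ/2) = 0.000051
c = 2·arcsin(√a) = 0.014300 rad = 0.8193°
d = R·c = 6370 × 0.014300 = 91.1 km

91.1 km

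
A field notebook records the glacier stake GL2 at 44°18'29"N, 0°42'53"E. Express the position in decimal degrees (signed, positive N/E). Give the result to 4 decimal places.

+44.3081°, +0.7147°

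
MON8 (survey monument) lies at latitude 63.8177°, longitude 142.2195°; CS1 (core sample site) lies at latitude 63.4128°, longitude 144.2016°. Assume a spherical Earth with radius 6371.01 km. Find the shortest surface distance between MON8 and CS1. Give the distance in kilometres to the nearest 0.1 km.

107.8 km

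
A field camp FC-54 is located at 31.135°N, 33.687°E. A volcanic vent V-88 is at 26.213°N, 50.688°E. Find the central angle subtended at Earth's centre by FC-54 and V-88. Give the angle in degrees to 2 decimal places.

15.69°

Δφ = -4.9220°,  Δλ = 17.0010°
a = sin²(Δφ/2) + cos φ₁ cos φ₂ sin²(Δλ/2) = 0.018623
c = 2·arcsin(√a) = 0.273787 rad = 15.6868°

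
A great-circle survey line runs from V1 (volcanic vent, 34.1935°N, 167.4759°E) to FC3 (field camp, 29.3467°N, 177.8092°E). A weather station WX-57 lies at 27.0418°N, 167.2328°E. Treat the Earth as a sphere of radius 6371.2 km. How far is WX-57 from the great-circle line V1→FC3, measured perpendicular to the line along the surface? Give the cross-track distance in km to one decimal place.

724.5 km

δ₁₃ = central angle V1→WX-57 = 0.124874 rad  (haversine)
θ₁₃ = bearing V1→WX-57 = 181.739°,  θ₁₂ = bearing V1→FC3 = 116.085°
dₓₜ = R·arcsin(sin δ₁₃ · sin(θ₁₃ − θ₁₂)) = 6371.2·arcsin(0.12455·sin(65.654°)) = 724.524 km
|dₓₜ| = 724.524 km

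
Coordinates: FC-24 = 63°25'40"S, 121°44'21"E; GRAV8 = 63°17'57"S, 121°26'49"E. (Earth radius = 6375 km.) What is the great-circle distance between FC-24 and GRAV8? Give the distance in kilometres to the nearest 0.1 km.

20.4 km

FC-24: φ = -63.42778°, λ = +121.73917°
GRAV8: φ = -63.29917°, λ = +121.44694°
Δφ = 0.1286°,  Δλ = -0.2922°
a = sin²(Δφ/2) + cos φ₁ cos φ₂ sin²(Δλ/2) = 0.000003
c = 2·arcsin(√a) = 0.003204 rad = 0.1836°
d = R·c = 6375 × 0.003204 = 20.4 km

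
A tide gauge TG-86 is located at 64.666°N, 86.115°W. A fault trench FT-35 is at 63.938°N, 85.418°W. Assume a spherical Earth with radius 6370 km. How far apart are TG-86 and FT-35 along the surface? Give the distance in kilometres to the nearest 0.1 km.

87.6 km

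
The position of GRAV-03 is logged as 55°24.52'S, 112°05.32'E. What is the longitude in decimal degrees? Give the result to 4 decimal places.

112° + 5.32′/60 = 112 + 0.08867 = 112.0887°

112.0887°E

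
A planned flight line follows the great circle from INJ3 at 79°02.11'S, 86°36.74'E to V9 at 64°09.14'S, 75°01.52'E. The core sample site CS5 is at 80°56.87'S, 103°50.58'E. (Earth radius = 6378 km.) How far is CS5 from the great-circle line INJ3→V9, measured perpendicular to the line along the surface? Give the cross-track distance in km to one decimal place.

194.8 km

INJ3: φ = -79.03517°, λ = +86.61233°
V9: φ = -64.15233°, λ = +75.02533°
CS5: φ = -80.94783°, λ = +103.84300°
δ₁₃ = central angle INJ3→CS5 = 0.061657 rad  (haversine)
θ₁₃ = bearing INJ3→CS5 = 130.856°,  θ₁₂ = bearing INJ3→V9 = 340.561°
dₓₜ = R·arcsin(sin δ₁₃ · sin(θ₁₃ − θ₁₂)) = 6378·arcsin(0.06162·sin(-209.704°)) = 194.773 km
|dₓₜ| = 194.773 km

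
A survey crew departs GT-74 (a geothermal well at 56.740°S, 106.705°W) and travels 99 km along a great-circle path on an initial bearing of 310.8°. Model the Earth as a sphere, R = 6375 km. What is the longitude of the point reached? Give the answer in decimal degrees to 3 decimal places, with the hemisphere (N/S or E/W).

107.914°W

δ = d/R = 99/6375 = 0.015529 rad
φ₂ = arcsin(sin φ₁ cos δ + cos φ₁ sin δ cos θ)
   = arcsin(-0.83619·0.99988 + 0.54844·0.01553·0.65342) = -56.15268°
λ₂ = λ₁ + atan2(sin θ sin δ cos φ₁, cos δ − sin φ₁ sin φ₂) = -107.91433°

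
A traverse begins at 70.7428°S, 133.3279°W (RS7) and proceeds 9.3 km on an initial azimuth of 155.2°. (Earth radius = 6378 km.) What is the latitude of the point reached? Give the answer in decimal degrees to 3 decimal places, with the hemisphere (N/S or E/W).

δ = d/R = 9.3/6378 = 0.001458 rad
φ₂ = arcsin(sin φ₁ cos δ + cos φ₁ sin δ cos θ)
   = arcsin(-0.94405·1.00000 + 0.32981·0.00146·-0.90778) = -70.81861°
λ₂ = λ₁ + atan2(sin θ sin δ cos φ₁, cos δ − sin φ₁ sin φ₂) = -133.22124°

70.819°S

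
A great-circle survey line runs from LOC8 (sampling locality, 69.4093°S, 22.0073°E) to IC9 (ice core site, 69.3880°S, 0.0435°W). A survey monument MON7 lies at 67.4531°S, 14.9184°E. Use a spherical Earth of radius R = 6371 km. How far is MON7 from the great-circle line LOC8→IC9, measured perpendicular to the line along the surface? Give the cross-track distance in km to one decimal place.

δ₁₃ = central angle LOC8→MON7 = 0.056816 rad  (haversine)
θ₁₃ = bearing LOC8→MON7 = 303.560°,  θ₁₂ = bearing LOC8→IC9 = 259.819°
dₓₜ = R·arcsin(sin δ₁₃ · sin(θ₁₃ − θ₁₂)) = 6371·arcsin(0.05679·sin(43.741°)) = 250.199 km
|dₓₜ| = 250.199 km

250.2 km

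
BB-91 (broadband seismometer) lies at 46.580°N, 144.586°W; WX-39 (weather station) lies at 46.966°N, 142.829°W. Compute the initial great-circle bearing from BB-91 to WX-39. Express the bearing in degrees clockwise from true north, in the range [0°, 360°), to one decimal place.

71.6°

Δλ = 1.7570°
y = sin Δλ · cos φ₂ = 0.020924
x = cos φ₁ sin φ₂ − sin φ₁ cos φ₂ cos Δλ = 0.006970
θ = atan2(y, x) = 71.5765° → 71.5765° (mod 360°)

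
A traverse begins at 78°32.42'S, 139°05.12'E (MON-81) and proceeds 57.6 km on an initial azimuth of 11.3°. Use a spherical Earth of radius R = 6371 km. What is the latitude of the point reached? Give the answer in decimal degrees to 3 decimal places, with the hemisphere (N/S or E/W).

MON-81: φ = -78.54033°, λ = +139.08533°
δ = d/R = 57.6/6371 = 0.009041 rad
φ₂ = arcsin(sin φ₁ cos δ + cos φ₁ sin δ cos θ)
   = arcsin(-0.98006·0.99996 + 0.19868·0.00904·0.98061) = -78.03194°
λ₂ = λ₁ + atan2(sin θ sin δ cos φ₁, cos δ − sin φ₁ sin φ₂) = 139.57481°

78.032°S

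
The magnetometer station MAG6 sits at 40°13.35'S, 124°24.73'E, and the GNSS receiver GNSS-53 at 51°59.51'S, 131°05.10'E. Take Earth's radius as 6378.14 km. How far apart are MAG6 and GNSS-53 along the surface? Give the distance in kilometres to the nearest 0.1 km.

MAG6: φ = -40.22250°, λ = +124.41217°
GNSS-53: φ = -51.99183°, λ = +131.08500°
Δφ = -11.7693°,  Δλ = 6.6728°
a = sin²(Δφ/2) + cos φ₁ cos φ₂ sin²(Δλ/2) = 0.012104
c = 2·arcsin(√a) = 0.220484 rad = 12.6328°
d = R·c = 6378.14 × 0.220484 = 1406.3 km

1406.3 km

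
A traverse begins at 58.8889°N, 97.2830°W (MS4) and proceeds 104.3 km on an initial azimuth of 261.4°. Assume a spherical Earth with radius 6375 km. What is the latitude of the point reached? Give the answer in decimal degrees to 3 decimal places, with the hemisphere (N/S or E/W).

δ = d/R = 104.3/6375 = 0.016361 rad
φ₂ = arcsin(sin φ₁ cos δ + cos φ₁ sin δ cos θ)
   = arcsin(0.85617·0.99987 + 0.51670·0.01636·-0.14954) = 58.73636°
λ₂ = λ₁ + atan2(sin θ sin δ cos φ₁, cos δ − sin φ₁ sin φ₂) = -99.06915°

58.736°N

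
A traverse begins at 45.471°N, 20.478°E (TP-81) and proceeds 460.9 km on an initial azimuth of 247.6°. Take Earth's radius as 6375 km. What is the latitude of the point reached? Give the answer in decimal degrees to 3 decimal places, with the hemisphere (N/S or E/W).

δ = d/R = 460.9/6375 = 0.072298 rad
φ₂ = arcsin(sin φ₁ cos δ + cos φ₁ sin δ cos θ)
   = arcsin(0.71290·0.99739 + 0.70127·0.07224·-0.38107) = 43.76718°
λ₂ = λ₁ + atan2(sin θ sin δ cos φ₁, cos δ − sin φ₁ sin φ₂) = 15.17174°

43.767°N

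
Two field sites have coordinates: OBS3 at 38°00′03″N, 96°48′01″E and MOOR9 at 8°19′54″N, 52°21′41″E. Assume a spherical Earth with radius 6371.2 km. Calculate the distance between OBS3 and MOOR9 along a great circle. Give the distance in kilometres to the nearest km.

OBS3: φ = +38.00083°, λ = +96.80028°
MOOR9: φ = +8.33167°, λ = +52.36139°
Δφ = -29.6692°,  Δλ = -44.4389°
a = sin²(Δφ/2) + cos φ₁ cos φ₂ sin²(Δλ/2) = 0.177047
c = 2·arcsin(√a) = 0.868587 rad = 49.7663°
d = R·c = 6371.2 × 0.868587 = 5533.9 km

5534 km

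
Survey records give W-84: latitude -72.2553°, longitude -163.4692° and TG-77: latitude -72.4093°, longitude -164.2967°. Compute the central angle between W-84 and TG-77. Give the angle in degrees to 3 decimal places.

0.295°

Δφ = -0.1540°,  Δλ = -0.8275°
a = sin²(Δφ/2) + cos φ₁ cos φ₂ sin²(Δλ/2) = 0.000007
c = 2·arcsin(√a) = 0.005142 rad = 0.2946°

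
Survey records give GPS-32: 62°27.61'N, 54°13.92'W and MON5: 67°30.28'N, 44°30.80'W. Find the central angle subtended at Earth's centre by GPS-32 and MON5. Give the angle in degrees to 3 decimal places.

GPS-32: φ = +62.46017°, λ = -54.23200°
MON5: φ = +67.50467°, λ = -44.51333°
Δφ = 5.0445°,  Δλ = 9.7187°
a = sin²(Δφ/2) + cos φ₁ cos φ₂ sin²(Δλ/2) = 0.003206
c = 2·arcsin(√a) = 0.113305 rad = 6.4919°

6.492°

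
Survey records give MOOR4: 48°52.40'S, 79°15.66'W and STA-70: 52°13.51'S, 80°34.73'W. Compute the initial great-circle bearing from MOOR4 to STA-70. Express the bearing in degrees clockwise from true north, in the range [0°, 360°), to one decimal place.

MOOR4: φ = -48.87333°, λ = -79.26100°
STA-70: φ = -52.22517°, λ = -80.57883°
Δλ = -1.3178°
y = sin Δλ · cos φ₂ = -0.014088
x = cos φ₁ sin φ₂ − sin φ₁ cos φ₂ cos Δλ = -0.058589
θ = atan2(y, x) = -166.4797° → 193.5203° (mod 360°)

193.5°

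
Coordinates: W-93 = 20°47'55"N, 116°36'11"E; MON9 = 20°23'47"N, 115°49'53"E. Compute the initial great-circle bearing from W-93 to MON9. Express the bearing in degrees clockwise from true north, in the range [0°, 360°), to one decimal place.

241.0°

W-93: φ = +20.79861°, λ = +116.60306°
MON9: φ = +20.39639°, λ = +115.83139°
Δλ = -0.7717°
y = sin Δλ · cos φ₂ = -0.012623
x = cos φ₁ sin φ₂ − sin φ₁ cos φ₂ cos Δλ = -0.006990
θ = atan2(y, x) = -118.9744° → 241.0256° (mod 360°)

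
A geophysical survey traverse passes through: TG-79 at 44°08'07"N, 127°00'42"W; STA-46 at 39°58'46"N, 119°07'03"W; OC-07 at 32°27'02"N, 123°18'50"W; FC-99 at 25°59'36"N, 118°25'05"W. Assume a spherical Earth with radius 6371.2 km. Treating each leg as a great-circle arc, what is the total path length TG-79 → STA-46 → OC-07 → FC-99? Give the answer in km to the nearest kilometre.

2577 km

TG-79: φ = +44.13528°, λ = -127.01167°
STA-46: φ = +39.97944°, λ = -119.11750°
OC-07: φ = +32.45056°, λ = -123.31389°
FC-99: φ = +25.99333°, λ = -118.41806°
TG-79→STA-46: c = 0.125310 rad, d = 798.37 km
STA-46→OC-07: c = 0.144032 rad, d = 917.65 km
OC-07→FC-99: c = 0.135094 rad, d = 860.71 km
Total = 798.37 + 917.65 + 860.71 = 2576.74 km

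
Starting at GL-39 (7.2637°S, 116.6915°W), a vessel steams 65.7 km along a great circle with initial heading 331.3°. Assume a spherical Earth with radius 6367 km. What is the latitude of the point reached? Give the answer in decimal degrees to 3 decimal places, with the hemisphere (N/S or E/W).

6.745°S

δ = d/R = 65.7/6367 = 0.010319 rad
φ₂ = arcsin(sin φ₁ cos δ + cos φ₁ sin δ cos θ)
   = arcsin(-0.12644·0.99995 + 0.99197·0.01032·0.87715) = -6.74502°
λ₂ = λ₁ + atan2(sin θ sin δ cos φ₁, cos δ − sin φ₁ sin φ₂) = -116.97740°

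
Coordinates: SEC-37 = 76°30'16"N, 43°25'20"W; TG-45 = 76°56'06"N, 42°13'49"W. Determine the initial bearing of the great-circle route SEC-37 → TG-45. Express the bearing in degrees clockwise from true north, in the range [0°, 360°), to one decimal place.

SEC-37: φ = +76.50444°, λ = -43.42222°
TG-45: φ = +76.93500°, λ = -42.23028°
Δλ = 1.1919°
y = sin Δλ · cos φ₂ = 0.004702
x = cos φ₁ sin φ₂ − sin φ₁ cos φ₂ cos Δλ = 0.007562
θ = atan2(y, x) = 31.8748° → 31.8748° (mod 360°)

31.9°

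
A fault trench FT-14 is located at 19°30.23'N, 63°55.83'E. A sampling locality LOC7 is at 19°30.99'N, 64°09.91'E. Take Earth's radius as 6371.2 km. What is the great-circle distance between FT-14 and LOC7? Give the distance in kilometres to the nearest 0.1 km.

FT-14: φ = +19.50383°, λ = +63.93050°
LOC7: φ = +19.51650°, λ = +64.16517°
Δφ = 0.0127°,  Δλ = 0.2347°
a = sin²(Δφ/2) + cos φ₁ cos φ₂ sin²(Δλ/2) = 0.000004
c = 2·arcsin(√a) = 0.003867 rad = 0.2216°
d = R·c = 6371.2 × 0.003867 = 24.6 km

24.6 km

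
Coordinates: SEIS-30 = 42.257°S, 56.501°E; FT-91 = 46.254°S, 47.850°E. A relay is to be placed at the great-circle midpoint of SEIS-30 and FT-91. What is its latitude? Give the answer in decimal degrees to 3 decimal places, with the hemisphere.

Bx = cos φ₂ cos Δλ = 0.683596,  By = cos φ₂ sin Δλ = -0.104007
φₘ = atan2(sin φ₁ + sin φ₂, √((cos φ₁ + Bx)² + By²)) = -44.33710°
λₘ = λ₁ + atan2(By, cos φ₁ + Bx) = 52.32284°

44.337°S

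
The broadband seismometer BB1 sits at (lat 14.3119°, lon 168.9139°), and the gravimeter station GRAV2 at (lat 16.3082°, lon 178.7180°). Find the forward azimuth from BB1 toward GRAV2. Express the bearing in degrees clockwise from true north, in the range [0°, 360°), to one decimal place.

76.8°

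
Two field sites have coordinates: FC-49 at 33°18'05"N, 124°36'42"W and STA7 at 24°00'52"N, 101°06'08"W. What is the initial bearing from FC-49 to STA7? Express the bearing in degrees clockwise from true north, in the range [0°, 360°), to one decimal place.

108.2°

FC-49: φ = +33.30139°, λ = -124.61167°
STA7: φ = +24.01444°, λ = -101.10222°
Δλ = 23.5094°
y = sin Δλ · cos φ₂ = 0.364373
x = cos φ₁ sin φ₂ − sin φ₁ cos φ₂ cos Δλ = -0.119750
θ = atan2(y, x) = 108.1930° → 108.1930° (mod 360°)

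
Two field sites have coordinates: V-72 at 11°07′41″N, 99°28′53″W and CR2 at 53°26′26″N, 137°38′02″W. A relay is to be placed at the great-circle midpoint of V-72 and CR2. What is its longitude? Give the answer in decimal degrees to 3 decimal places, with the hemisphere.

V-72: φ = +11.12806°, λ = -99.48139°
CR2: φ = +53.44056°, λ = -137.63389°
Bx = cos φ₂ cos Δλ = 0.468406,  By = cos φ₂ sin Δλ = -0.367971
φₘ = atan2(sin φ₁ + sin φ₂, √((cos φ₁ + Bx)² + By²)) = 33.66856°
λₘ = λ₁ + atan2(By, cos φ₁ + Bx) = -113.72464°

113.725°W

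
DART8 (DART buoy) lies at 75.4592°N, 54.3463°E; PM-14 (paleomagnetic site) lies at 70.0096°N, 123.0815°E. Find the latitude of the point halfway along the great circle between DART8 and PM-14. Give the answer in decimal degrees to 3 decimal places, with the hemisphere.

75.536°N

Bx = cos φ₂ cos Δλ = 0.123986,  By = cos φ₂ sin Δλ = 0.318587
φₘ = atan2(sin φ₁ + sin φ₂, √((cos φ₁ + Bx)² + By²)) = 75.53570°
λₘ = λ₁ + atan2(By, cos φ₁ + Bx) = 94.69215°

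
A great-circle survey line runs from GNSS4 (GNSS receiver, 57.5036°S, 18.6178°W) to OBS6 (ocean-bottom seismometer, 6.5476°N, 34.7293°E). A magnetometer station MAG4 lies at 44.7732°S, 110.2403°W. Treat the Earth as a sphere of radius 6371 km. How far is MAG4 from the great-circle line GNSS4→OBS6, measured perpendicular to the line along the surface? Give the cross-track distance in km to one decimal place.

545.2 km

δ₁₃ = central angle GNSS4→MAG4 = 0.948100 rad  (haversine)
θ₁₃ = bearing GNSS4→MAG4 = 240.877°,  θ₁₂ = bearing GNSS4→OBS6 = 54.837°
dₓₜ = R·arcsin(sin δ₁₃ · sin(θ₁₃ − θ₁₂)) = 6371·arcsin(0.81231·sin(186.040°)) = -545.227 km
|dₓₜ| = 545.227 km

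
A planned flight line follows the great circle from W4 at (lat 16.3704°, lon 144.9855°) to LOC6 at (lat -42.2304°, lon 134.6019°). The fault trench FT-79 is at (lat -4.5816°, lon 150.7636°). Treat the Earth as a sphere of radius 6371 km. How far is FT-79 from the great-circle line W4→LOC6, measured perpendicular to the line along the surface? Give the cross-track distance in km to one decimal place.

δ₁₃ = central angle W4→FT-79 = 0.379038 rad  (haversine)
θ₁₃ = bearing W4→FT-79 = 164.264°,  θ₁₂ = bearing W4→LOC6 = 188.922°
dₓₜ = R·arcsin(sin δ₁₃ · sin(θ₁₃ − θ₁₂)) = 6371·arcsin(0.37003·sin(-24.658°)) = -987.467 km
|dₓₜ| = 987.467 km

987.5 km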